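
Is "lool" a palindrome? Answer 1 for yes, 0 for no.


Input: lool
Reversed: lool
  Compare pos 0 ('l') with pos 3 ('l'): match
  Compare pos 1 ('o') with pos 2 ('o'): match
Result: palindrome

1


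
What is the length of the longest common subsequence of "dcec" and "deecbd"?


LCS of "dcec" and "deecbd"
DP table:
           d    e    e    c    b    d
      0    0    0    0    0    0    0
  d   0    1    1    1    1    1    1
  c   0    1    1    1    2    2    2
  e   0    1    2    2    2    2    2
  c   0    1    2    2    3    3    3
LCS length = dp[4][6] = 3

3


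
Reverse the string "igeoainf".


Input: igeoainf
Reading characters right to left:
  Position 7: 'f'
  Position 6: 'n'
  Position 5: 'i'
  Position 4: 'a'
  Position 3: 'o'
  Position 2: 'e'
  Position 1: 'g'
  Position 0: 'i'
Reversed: fniaoegi

fniaoegi


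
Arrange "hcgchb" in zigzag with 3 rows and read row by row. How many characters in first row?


Zigzag "hcgchb" into 3 rows:
Placing characters:
  'h' => row 0
  'c' => row 1
  'g' => row 2
  'c' => row 1
  'h' => row 0
  'b' => row 1
Rows:
  Row 0: "hh"
  Row 1: "ccb"
  Row 2: "g"
First row length: 2

2


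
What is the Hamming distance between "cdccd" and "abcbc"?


Comparing "cdccd" and "abcbc" position by position:
  Position 0: 'c' vs 'a' => differ
  Position 1: 'd' vs 'b' => differ
  Position 2: 'c' vs 'c' => same
  Position 3: 'c' vs 'b' => differ
  Position 4: 'd' vs 'c' => differ
Total differences (Hamming distance): 4

4


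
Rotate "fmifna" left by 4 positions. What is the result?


Input: "fmifna", rotate left by 4
First 4 characters: "fmif"
Remaining characters: "na"
Concatenate remaining + first: "na" + "fmif" = "nafmif"

nafmif


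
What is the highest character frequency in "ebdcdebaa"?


Input: ebdcdebaa
Character counts:
  'a': 2
  'b': 2
  'c': 1
  'd': 2
  'e': 2
Maximum frequency: 2

2


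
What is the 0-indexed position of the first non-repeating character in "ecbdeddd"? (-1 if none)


Input: ecbdeddd
Character frequencies:
  'b': 1
  'c': 1
  'd': 4
  'e': 2
Scanning left to right for freq == 1:
  Position 0 ('e'): freq=2, skip
  Position 1 ('c'): unique! => answer = 1

1


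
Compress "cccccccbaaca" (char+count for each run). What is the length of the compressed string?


Input: cccccccbaaca
Runs:
  'c' x 7 => "c7"
  'b' x 1 => "b1"
  'a' x 2 => "a2"
  'c' x 1 => "c1"
  'a' x 1 => "a1"
Compressed: "c7b1a2c1a1"
Compressed length: 10

10


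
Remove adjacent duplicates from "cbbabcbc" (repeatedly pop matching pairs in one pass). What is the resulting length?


Input: cbbabcbc
Stack-based adjacent duplicate removal:
  Read 'c': push. Stack: c
  Read 'b': push. Stack: cb
  Read 'b': matches stack top 'b' => pop. Stack: c
  Read 'a': push. Stack: ca
  Read 'b': push. Stack: cab
  Read 'c': push. Stack: cabc
  Read 'b': push. Stack: cabcb
  Read 'c': push. Stack: cabcbc
Final stack: "cabcbc" (length 6)

6


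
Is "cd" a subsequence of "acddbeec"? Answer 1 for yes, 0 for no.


Check if "cd" is a subsequence of "acddbeec"
Greedy scan:
  Position 0 ('a'): no match needed
  Position 1 ('c'): matches sub[0] = 'c'
  Position 2 ('d'): matches sub[1] = 'd'
  Position 3 ('d'): no match needed
  Position 4 ('b'): no match needed
  Position 5 ('e'): no match needed
  Position 6 ('e'): no match needed
  Position 7 ('c'): no match needed
All 2 characters matched => is a subsequence

1


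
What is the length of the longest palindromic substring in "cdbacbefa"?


Input: "cdbacbefa"
Checking substrings for palindromes:
  No multi-char palindromic substrings found
Longest palindromic substring: "c" with length 1

1


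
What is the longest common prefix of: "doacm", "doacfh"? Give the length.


Words: doacm, doacfh
  Position 0: all 'd' => match
  Position 1: all 'o' => match
  Position 2: all 'a' => match
  Position 3: all 'c' => match
  Position 4: ('m', 'f') => mismatch, stop
LCP = "doac" (length 4)

4


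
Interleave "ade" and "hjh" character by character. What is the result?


Interleaving "ade" and "hjh":
  Position 0: 'a' from first, 'h' from second => "ah"
  Position 1: 'd' from first, 'j' from second => "dj"
  Position 2: 'e' from first, 'h' from second => "eh"
Result: ahdjeh

ahdjeh


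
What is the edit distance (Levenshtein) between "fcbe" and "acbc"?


Computing edit distance: "fcbe" -> "acbc"
DP table:
           a    c    b    c
      0    1    2    3    4
  f   1    1    2    3    4
  c   2    2    1    2    3
  b   3    3    2    1    2
  e   4    4    3    2    2
Edit distance = dp[4][4] = 2

2


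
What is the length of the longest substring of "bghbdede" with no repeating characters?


Input: "bghbdede"
Sliding window (track last position of each char):
  Position 0 ('b'): window [0,0] length 1 -- new best
  Position 1 ('g'): window [0,1] length 2 -- new best
  Position 2 ('h'): window [0,2] length 3 -- new best
  Position 3 ('b'): repeat (last at 0), move window start to 1
  Position 3 ('b'): window [1,3] length 3
  Position 4 ('d'): window [1,4] length 4 -- new best
  Position 5 ('e'): window [1,5] length 5 -- new best
  Position 6 ('d'): repeat (last at 4), move window start to 5
  Position 6 ('d'): window [5,6] length 2
  Position 7 ('e'): repeat (last at 5), move window start to 6
  Position 7 ('e'): window [6,7] length 2
Longest substring with no repeats: "ghbde" with length 5

5


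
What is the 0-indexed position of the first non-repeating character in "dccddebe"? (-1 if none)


Input: dccddebe
Character frequencies:
  'b': 1
  'c': 2
  'd': 3
  'e': 2
Scanning left to right for freq == 1:
  Position 0 ('d'): freq=3, skip
  Position 1 ('c'): freq=2, skip
  Position 2 ('c'): freq=2, skip
  Position 3 ('d'): freq=3, skip
  Position 4 ('d'): freq=3, skip
  Position 5 ('e'): freq=2, skip
  Position 6 ('b'): unique! => answer = 6

6


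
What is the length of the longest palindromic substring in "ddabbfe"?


Input: "ddabbfe"
Checking substrings for palindromes:
  [0:2] "dd" (len 2) => palindrome
  [3:5] "bb" (len 2) => palindrome
Longest palindromic substring: "dd" with length 2

2


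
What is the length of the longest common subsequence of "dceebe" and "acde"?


LCS of "dceebe" and "acde"
DP table:
           a    c    d    e
      0    0    0    0    0
  d   0    0    0    1    1
  c   0    0    1    1    1
  e   0    0    1    1    2
  e   0    0    1    1    2
  b   0    0    1    1    2
  e   0    0    1    1    2
LCS length = dp[6][4] = 2

2


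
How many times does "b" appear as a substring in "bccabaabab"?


Searching for "b" in "bccabaabab"
Scanning each position:
  Position 0: "b" => MATCH
  Position 1: "c" => no
  Position 2: "c" => no
  Position 3: "a" => no
  Position 4: "b" => MATCH
  Position 5: "a" => no
  Position 6: "a" => no
  Position 7: "b" => MATCH
  Position 8: "a" => no
  Position 9: "b" => MATCH
Total occurrences: 4

4


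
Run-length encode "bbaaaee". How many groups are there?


Input: bbaaaee
Scanning for consecutive runs:
  Group 1: 'b' x 2 (positions 0-1)
  Group 2: 'a' x 3 (positions 2-4)
  Group 3: 'e' x 2 (positions 5-6)
Total groups: 3

3


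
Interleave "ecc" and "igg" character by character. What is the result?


Interleaving "ecc" and "igg":
  Position 0: 'e' from first, 'i' from second => "ei"
  Position 1: 'c' from first, 'g' from second => "cg"
  Position 2: 'c' from first, 'g' from second => "cg"
Result: eicgcg

eicgcg


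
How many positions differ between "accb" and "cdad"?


Comparing "accb" and "cdad" position by position:
  Position 0: 'a' vs 'c' => DIFFER
  Position 1: 'c' vs 'd' => DIFFER
  Position 2: 'c' vs 'a' => DIFFER
  Position 3: 'b' vs 'd' => DIFFER
Positions that differ: 4

4


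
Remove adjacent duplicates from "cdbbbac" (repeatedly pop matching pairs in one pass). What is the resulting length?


Input: cdbbbac
Stack-based adjacent duplicate removal:
  Read 'c': push. Stack: c
  Read 'd': push. Stack: cd
  Read 'b': push. Stack: cdb
  Read 'b': matches stack top 'b' => pop. Stack: cd
  Read 'b': push. Stack: cdb
  Read 'a': push. Stack: cdba
  Read 'c': push. Stack: cdbac
Final stack: "cdbac" (length 5)

5


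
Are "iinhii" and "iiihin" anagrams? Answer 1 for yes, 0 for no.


Strings: "iinhii", "iiihin"
Sorted first:  hiiiin
Sorted second: hiiiin
Sorted forms match => anagrams

1


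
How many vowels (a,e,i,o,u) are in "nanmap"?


Input: nanmap
Checking each character:
  'n' at position 0: consonant
  'a' at position 1: vowel (running total: 1)
  'n' at position 2: consonant
  'm' at position 3: consonant
  'a' at position 4: vowel (running total: 2)
  'p' at position 5: consonant
Total vowels: 2

2


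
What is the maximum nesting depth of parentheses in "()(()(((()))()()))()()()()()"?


Input: "()(()(((()))()()))()()()()()"
Tracking depth:
  Position 0 '(': depth becomes 1
  Position 1 ')': depth becomes 0
  Position 2 '(': depth becomes 1
  Position 3 '(': depth becomes 2
  Position 4 ')': depth becomes 1
  Position 5 '(': depth becomes 2
  Position 6 '(': depth becomes 3
  Position 7 '(': depth becomes 4
  Position 8 '(': depth becomes 5
  Position 9 ')': depth becomes 4
  Position 10 ')': depth becomes 3
  Position 11 ')': depth becomes 2
  Position 12 '(': depth becomes 3
  Position 13 ')': depth becomes 2
  Position 14 '(': depth becomes 3
  Position 15 ')': depth becomes 2
  Position 16 ')': depth becomes 1
  Position 17 ')': depth becomes 0
  Position 18 '(': depth becomes 1
  Position 19 ')': depth becomes 0
  Position 20 '(': depth becomes 1
  Position 21 ')': depth becomes 0
  Position 22 '(': depth becomes 1
  Position 23 ')': depth becomes 0
  Position 24 '(': depth becomes 1
  Position 25 ')': depth becomes 0
  Position 26 '(': depth becomes 1
  Position 27 ')': depth becomes 0
Maximum depth reached: 5

5


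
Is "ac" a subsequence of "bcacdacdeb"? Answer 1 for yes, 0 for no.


Check if "ac" is a subsequence of "bcacdacdeb"
Greedy scan:
  Position 0 ('b'): no match needed
  Position 1 ('c'): no match needed
  Position 2 ('a'): matches sub[0] = 'a'
  Position 3 ('c'): matches sub[1] = 'c'
  Position 4 ('d'): no match needed
  Position 5 ('a'): no match needed
  Position 6 ('c'): no match needed
  Position 7 ('d'): no match needed
  Position 8 ('e'): no match needed
  Position 9 ('b'): no match needed
All 2 characters matched => is a subsequence

1


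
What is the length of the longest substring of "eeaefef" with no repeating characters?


Input: "eeaefef"
Sliding window (track last position of each char):
  Position 0 ('e'): window [0,0] length 1 -- new best
  Position 1 ('e'): repeat (last at 0), move window start to 1
  Position 1 ('e'): window [1,1] length 1
  Position 2 ('a'): window [1,2] length 2 -- new best
  Position 3 ('e'): repeat (last at 1), move window start to 2
  Position 3 ('e'): window [2,3] length 2
  Position 4 ('f'): window [2,4] length 3 -- new best
  Position 5 ('e'): repeat (last at 3), move window start to 4
  Position 5 ('e'): window [4,5] length 2
  Position 6 ('f'): repeat (last at 4), move window start to 5
  Position 6 ('f'): window [5,6] length 2
Longest substring with no repeats: "aef" with length 3

3


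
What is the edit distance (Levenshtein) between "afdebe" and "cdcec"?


Computing edit distance: "afdebe" -> "cdcec"
DP table:
           c    d    c    e    c
      0    1    2    3    4    5
  a   1    1    2    3    4    5
  f   2    2    2    3    4    5
  d   3    3    2    3    4    5
  e   4    4    3    3    3    4
  b   5    5    4    4    4    4
  e   6    6    5    5    4    5
Edit distance = dp[6][5] = 5

5


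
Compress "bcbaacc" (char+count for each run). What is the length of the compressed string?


Input: bcbaacc
Runs:
  'b' x 1 => "b1"
  'c' x 1 => "c1"
  'b' x 1 => "b1"
  'a' x 2 => "a2"
  'c' x 2 => "c2"
Compressed: "b1c1b1a2c2"
Compressed length: 10

10


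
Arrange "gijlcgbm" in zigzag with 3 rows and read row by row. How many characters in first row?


Zigzag "gijlcgbm" into 3 rows:
Placing characters:
  'g' => row 0
  'i' => row 1
  'j' => row 2
  'l' => row 1
  'c' => row 0
  'g' => row 1
  'b' => row 2
  'm' => row 1
Rows:
  Row 0: "gc"
  Row 1: "ilgm"
  Row 2: "jb"
First row length: 2

2


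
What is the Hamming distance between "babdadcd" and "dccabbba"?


Comparing "babdadcd" and "dccabbba" position by position:
  Position 0: 'b' vs 'd' => differ
  Position 1: 'a' vs 'c' => differ
  Position 2: 'b' vs 'c' => differ
  Position 3: 'd' vs 'a' => differ
  Position 4: 'a' vs 'b' => differ
  Position 5: 'd' vs 'b' => differ
  Position 6: 'c' vs 'b' => differ
  Position 7: 'd' vs 'a' => differ
Total differences (Hamming distance): 8

8


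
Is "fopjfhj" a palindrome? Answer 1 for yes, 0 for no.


Input: fopjfhj
Reversed: jhfjpof
  Compare pos 0 ('f') with pos 6 ('j'): MISMATCH
  Compare pos 1 ('o') with pos 5 ('h'): MISMATCH
  Compare pos 2 ('p') with pos 4 ('f'): MISMATCH
Result: not a palindrome

0


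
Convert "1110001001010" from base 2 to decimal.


Input: "1110001001010" in base 2
Positional expansion:
  Digit '1' (value 1) x 2^12 = 4096
  Digit '1' (value 1) x 2^11 = 2048
  Digit '1' (value 1) x 2^10 = 1024
  Digit '0' (value 0) x 2^9 = 0
  Digit '0' (value 0) x 2^8 = 0
  Digit '0' (value 0) x 2^7 = 0
  Digit '1' (value 1) x 2^6 = 64
  Digit '0' (value 0) x 2^5 = 0
  Digit '0' (value 0) x 2^4 = 0
  Digit '1' (value 1) x 2^3 = 8
  Digit '0' (value 0) x 2^2 = 0
  Digit '1' (value 1) x 2^1 = 2
  Digit '0' (value 0) x 2^0 = 0
Sum = 7242

7242


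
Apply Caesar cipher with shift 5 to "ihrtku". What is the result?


Caesar cipher: shift "ihrtku" by 5
  'i' (pos 8) + 5 = pos 13 = 'n'
  'h' (pos 7) + 5 = pos 12 = 'm'
  'r' (pos 17) + 5 = pos 22 = 'w'
  't' (pos 19) + 5 = pos 24 = 'y'
  'k' (pos 10) + 5 = pos 15 = 'p'
  'u' (pos 20) + 5 = pos 25 = 'z'
Result: nmwypz

nmwypz


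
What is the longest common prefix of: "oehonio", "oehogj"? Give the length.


Words: oehonio, oehogj
  Position 0: all 'o' => match
  Position 1: all 'e' => match
  Position 2: all 'h' => match
  Position 3: all 'o' => match
  Position 4: ('n', 'g') => mismatch, stop
LCP = "oeho" (length 4)

4


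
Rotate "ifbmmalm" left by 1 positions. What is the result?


Input: "ifbmmalm", rotate left by 1
First 1 characters: "i"
Remaining characters: "fbmmalm"
Concatenate remaining + first: "fbmmalm" + "i" = "fbmmalmi"

fbmmalmi


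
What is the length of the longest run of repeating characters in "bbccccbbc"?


Input: "bbccccbbc"
Scanning for longest run:
  Position 1 ('b'): continues run of 'b', length=2
  Position 2 ('c'): new char, reset run to 1
  Position 3 ('c'): continues run of 'c', length=2
  Position 4 ('c'): continues run of 'c', length=3
  Position 5 ('c'): continues run of 'c', length=4
  Position 6 ('b'): new char, reset run to 1
  Position 7 ('b'): continues run of 'b', length=2
  Position 8 ('c'): new char, reset run to 1
Longest run: 'c' with length 4

4


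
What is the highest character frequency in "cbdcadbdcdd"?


Input: cbdcadbdcdd
Character counts:
  'a': 1
  'b': 2
  'c': 3
  'd': 5
Maximum frequency: 5

5


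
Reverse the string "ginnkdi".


Input: ginnkdi
Reading characters right to left:
  Position 6: 'i'
  Position 5: 'd'
  Position 4: 'k'
  Position 3: 'n'
  Position 2: 'n'
  Position 1: 'i'
  Position 0: 'g'
Reversed: idknnig

idknnig


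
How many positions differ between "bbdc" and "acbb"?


Comparing "bbdc" and "acbb" position by position:
  Position 0: 'b' vs 'a' => DIFFER
  Position 1: 'b' vs 'c' => DIFFER
  Position 2: 'd' vs 'b' => DIFFER
  Position 3: 'c' vs 'b' => DIFFER
Positions that differ: 4

4


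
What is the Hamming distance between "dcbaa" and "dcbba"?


Comparing "dcbaa" and "dcbba" position by position:
  Position 0: 'd' vs 'd' => same
  Position 1: 'c' vs 'c' => same
  Position 2: 'b' vs 'b' => same
  Position 3: 'a' vs 'b' => differ
  Position 4: 'a' vs 'a' => same
Total differences (Hamming distance): 1

1


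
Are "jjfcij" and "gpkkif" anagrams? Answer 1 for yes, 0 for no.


Strings: "jjfcij", "gpkkif"
Sorted first:  cfijjj
Sorted second: fgikkp
Differ at position 0: 'c' vs 'f' => not anagrams

0


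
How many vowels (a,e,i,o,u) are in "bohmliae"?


Input: bohmliae
Checking each character:
  'b' at position 0: consonant
  'o' at position 1: vowel (running total: 1)
  'h' at position 2: consonant
  'm' at position 3: consonant
  'l' at position 4: consonant
  'i' at position 5: vowel (running total: 2)
  'a' at position 6: vowel (running total: 3)
  'e' at position 7: vowel (running total: 4)
Total vowels: 4

4


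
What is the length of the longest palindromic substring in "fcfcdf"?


Input: "fcfcdf"
Checking substrings for palindromes:
  [0:3] "fcf" (len 3) => palindrome
  [1:4] "cfc" (len 3) => palindrome
Longest palindromic substring: "fcf" with length 3

3


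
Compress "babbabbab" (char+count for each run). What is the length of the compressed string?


Input: babbabbab
Runs:
  'b' x 1 => "b1"
  'a' x 1 => "a1"
  'b' x 2 => "b2"
  'a' x 1 => "a1"
  'b' x 2 => "b2"
  'a' x 1 => "a1"
  'b' x 1 => "b1"
Compressed: "b1a1b2a1b2a1b1"
Compressed length: 14

14


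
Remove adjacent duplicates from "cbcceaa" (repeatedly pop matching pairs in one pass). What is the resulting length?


Input: cbcceaa
Stack-based adjacent duplicate removal:
  Read 'c': push. Stack: c
  Read 'b': push. Stack: cb
  Read 'c': push. Stack: cbc
  Read 'c': matches stack top 'c' => pop. Stack: cb
  Read 'e': push. Stack: cbe
  Read 'a': push. Stack: cbea
  Read 'a': matches stack top 'a' => pop. Stack: cbe
Final stack: "cbe" (length 3)

3


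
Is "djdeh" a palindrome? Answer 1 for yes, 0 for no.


Input: djdeh
Reversed: hedjd
  Compare pos 0 ('d') with pos 4 ('h'): MISMATCH
  Compare pos 1 ('j') with pos 3 ('e'): MISMATCH
Result: not a palindrome

0


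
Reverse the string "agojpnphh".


Input: agojpnphh
Reading characters right to left:
  Position 8: 'h'
  Position 7: 'h'
  Position 6: 'p'
  Position 5: 'n'
  Position 4: 'p'
  Position 3: 'j'
  Position 2: 'o'
  Position 1: 'g'
  Position 0: 'a'
Reversed: hhpnpjoga

hhpnpjoga


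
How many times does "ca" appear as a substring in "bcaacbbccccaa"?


Searching for "ca" in "bcaacbbccccaa"
Scanning each position:
  Position 0: "bc" => no
  Position 1: "ca" => MATCH
  Position 2: "aa" => no
  Position 3: "ac" => no
  Position 4: "cb" => no
  Position 5: "bb" => no
  Position 6: "bc" => no
  Position 7: "cc" => no
  Position 8: "cc" => no
  Position 9: "cc" => no
  Position 10: "ca" => MATCH
  Position 11: "aa" => no
Total occurrences: 2

2


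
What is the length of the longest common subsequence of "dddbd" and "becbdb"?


LCS of "dddbd" and "becbdb"
DP table:
           b    e    c    b    d    b
      0    0    0    0    0    0    0
  d   0    0    0    0    0    1    1
  d   0    0    0    0    0    1    1
  d   0    0    0    0    0    1    1
  b   0    1    1    1    1    1    2
  d   0    1    1    1    1    2    2
LCS length = dp[5][6] = 2

2


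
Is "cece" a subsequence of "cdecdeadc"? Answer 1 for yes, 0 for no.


Check if "cece" is a subsequence of "cdecdeadc"
Greedy scan:
  Position 0 ('c'): matches sub[0] = 'c'
  Position 1 ('d'): no match needed
  Position 2 ('e'): matches sub[1] = 'e'
  Position 3 ('c'): matches sub[2] = 'c'
  Position 4 ('d'): no match needed
  Position 5 ('e'): matches sub[3] = 'e'
  Position 6 ('a'): no match needed
  Position 7 ('d'): no match needed
  Position 8 ('c'): no match needed
All 4 characters matched => is a subsequence

1


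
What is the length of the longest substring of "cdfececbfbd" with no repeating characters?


Input: "cdfececbfbd"
Sliding window (track last position of each char):
  Position 0 ('c'): window [0,0] length 1 -- new best
  Position 1 ('d'): window [0,1] length 2 -- new best
  Position 2 ('f'): window [0,2] length 3 -- new best
  Position 3 ('e'): window [0,3] length 4 -- new best
  Position 4 ('c'): repeat (last at 0), move window start to 1
  Position 4 ('c'): window [1,4] length 4
  Position 5 ('e'): repeat (last at 3), move window start to 4
  Position 5 ('e'): window [4,5] length 2
  Position 6 ('c'): repeat (last at 4), move window start to 5
  Position 6 ('c'): window [5,6] length 2
  Position 7 ('b'): window [5,7] length 3
  Position 8 ('f'): window [5,8] length 4
  Position 9 ('b'): repeat (last at 7), move window start to 8
  Position 9 ('b'): window [8,9] length 2
  Position 10 ('d'): window [8,10] length 3
Longest substring with no repeats: "cdfe" with length 4

4


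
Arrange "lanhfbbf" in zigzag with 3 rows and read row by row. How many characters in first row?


Zigzag "lanhfbbf" into 3 rows:
Placing characters:
  'l' => row 0
  'a' => row 1
  'n' => row 2
  'h' => row 1
  'f' => row 0
  'b' => row 1
  'b' => row 2
  'f' => row 1
Rows:
  Row 0: "lf"
  Row 1: "ahbf"
  Row 2: "nb"
First row length: 2

2


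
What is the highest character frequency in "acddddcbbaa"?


Input: acddddcbbaa
Character counts:
  'a': 3
  'b': 2
  'c': 2
  'd': 4
Maximum frequency: 4

4


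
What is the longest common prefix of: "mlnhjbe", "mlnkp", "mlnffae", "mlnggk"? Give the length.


Words: mlnhjbe, mlnkp, mlnffae, mlnggk
  Position 0: all 'm' => match
  Position 1: all 'l' => match
  Position 2: all 'n' => match
  Position 3: ('h', 'k', 'f', 'g') => mismatch, stop
LCP = "mln" (length 3)

3


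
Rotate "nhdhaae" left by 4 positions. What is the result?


Input: "nhdhaae", rotate left by 4
First 4 characters: "nhdh"
Remaining characters: "aae"
Concatenate remaining + first: "aae" + "nhdh" = "aaenhdh"

aaenhdh


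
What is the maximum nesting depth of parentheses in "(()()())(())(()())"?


Input: "(()()())(())(()())"
Tracking depth:
  Position 0 '(': depth becomes 1
  Position 1 '(': depth becomes 2
  Position 2 ')': depth becomes 1
  Position 3 '(': depth becomes 2
  Position 4 ')': depth becomes 1
  Position 5 '(': depth becomes 2
  Position 6 ')': depth becomes 1
  Position 7 ')': depth becomes 0
  Position 8 '(': depth becomes 1
  Position 9 '(': depth becomes 2
  Position 10 ')': depth becomes 1
  Position 11 ')': depth becomes 0
  Position 12 '(': depth becomes 1
  Position 13 '(': depth becomes 2
  Position 14 ')': depth becomes 1
  Position 15 '(': depth becomes 2
  Position 16 ')': depth becomes 1
  Position 17 ')': depth becomes 0
Maximum depth reached: 2

2


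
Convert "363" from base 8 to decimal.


Input: "363" in base 8
Positional expansion:
  Digit '3' (value 3) x 8^2 = 192
  Digit '6' (value 6) x 8^1 = 48
  Digit '3' (value 3) x 8^0 = 3
Sum = 243

243


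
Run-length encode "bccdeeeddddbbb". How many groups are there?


Input: bccdeeeddddbbb
Scanning for consecutive runs:
  Group 1: 'b' x 1 (positions 0-0)
  Group 2: 'c' x 2 (positions 1-2)
  Group 3: 'd' x 1 (positions 3-3)
  Group 4: 'e' x 3 (positions 4-6)
  Group 5: 'd' x 4 (positions 7-10)
  Group 6: 'b' x 3 (positions 11-13)
Total groups: 6

6


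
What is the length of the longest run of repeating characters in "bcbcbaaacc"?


Input: "bcbcbaaacc"
Scanning for longest run:
  Position 1 ('c'): new char, reset run to 1
  Position 2 ('b'): new char, reset run to 1
  Position 3 ('c'): new char, reset run to 1
  Position 4 ('b'): new char, reset run to 1
  Position 5 ('a'): new char, reset run to 1
  Position 6 ('a'): continues run of 'a', length=2
  Position 7 ('a'): continues run of 'a', length=3
  Position 8 ('c'): new char, reset run to 1
  Position 9 ('c'): continues run of 'c', length=2
Longest run: 'a' with length 3

3


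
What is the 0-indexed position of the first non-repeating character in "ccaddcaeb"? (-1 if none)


Input: ccaddcaeb
Character frequencies:
  'a': 2
  'b': 1
  'c': 3
  'd': 2
  'e': 1
Scanning left to right for freq == 1:
  Position 0 ('c'): freq=3, skip
  Position 1 ('c'): freq=3, skip
  Position 2 ('a'): freq=2, skip
  Position 3 ('d'): freq=2, skip
  Position 4 ('d'): freq=2, skip
  Position 5 ('c'): freq=3, skip
  Position 6 ('a'): freq=2, skip
  Position 7 ('e'): unique! => answer = 7

7


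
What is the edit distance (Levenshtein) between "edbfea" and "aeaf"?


Computing edit distance: "edbfea" -> "aeaf"
DP table:
           a    e    a    f
      0    1    2    3    4
  e   1    1    1    2    3
  d   2    2    2    2    3
  b   3    3    3    3    3
  f   4    4    4    4    3
  e   5    5    4    5    4
  a   6    5    5    4    5
Edit distance = dp[6][4] = 5

5


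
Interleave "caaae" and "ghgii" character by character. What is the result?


Interleaving "caaae" and "ghgii":
  Position 0: 'c' from first, 'g' from second => "cg"
  Position 1: 'a' from first, 'h' from second => "ah"
  Position 2: 'a' from first, 'g' from second => "ag"
  Position 3: 'a' from first, 'i' from second => "ai"
  Position 4: 'e' from first, 'i' from second => "ei"
Result: cgahagaiei

cgahagaiei


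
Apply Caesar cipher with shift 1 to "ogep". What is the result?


Caesar cipher: shift "ogep" by 1
  'o' (pos 14) + 1 = pos 15 = 'p'
  'g' (pos 6) + 1 = pos 7 = 'h'
  'e' (pos 4) + 1 = pos 5 = 'f'
  'p' (pos 15) + 1 = pos 16 = 'q'
Result: phfq

phfq


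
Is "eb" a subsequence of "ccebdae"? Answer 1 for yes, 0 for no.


Check if "eb" is a subsequence of "ccebdae"
Greedy scan:
  Position 0 ('c'): no match needed
  Position 1 ('c'): no match needed
  Position 2 ('e'): matches sub[0] = 'e'
  Position 3 ('b'): matches sub[1] = 'b'
  Position 4 ('d'): no match needed
  Position 5 ('a'): no match needed
  Position 6 ('e'): no match needed
All 2 characters matched => is a subsequence

1


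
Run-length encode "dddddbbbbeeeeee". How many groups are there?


Input: dddddbbbbeeeeee
Scanning for consecutive runs:
  Group 1: 'd' x 5 (positions 0-4)
  Group 2: 'b' x 4 (positions 5-8)
  Group 3: 'e' x 6 (positions 9-14)
Total groups: 3

3


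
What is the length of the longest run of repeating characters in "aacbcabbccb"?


Input: "aacbcabbccb"
Scanning for longest run:
  Position 1 ('a'): continues run of 'a', length=2
  Position 2 ('c'): new char, reset run to 1
  Position 3 ('b'): new char, reset run to 1
  Position 4 ('c'): new char, reset run to 1
  Position 5 ('a'): new char, reset run to 1
  Position 6 ('b'): new char, reset run to 1
  Position 7 ('b'): continues run of 'b', length=2
  Position 8 ('c'): new char, reset run to 1
  Position 9 ('c'): continues run of 'c', length=2
  Position 10 ('b'): new char, reset run to 1
Longest run: 'a' with length 2

2


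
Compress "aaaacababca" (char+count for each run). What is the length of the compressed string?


Input: aaaacababca
Runs:
  'a' x 4 => "a4"
  'c' x 1 => "c1"
  'a' x 1 => "a1"
  'b' x 1 => "b1"
  'a' x 1 => "a1"
  'b' x 1 => "b1"
  'c' x 1 => "c1"
  'a' x 1 => "a1"
Compressed: "a4c1a1b1a1b1c1a1"
Compressed length: 16

16


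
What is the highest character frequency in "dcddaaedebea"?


Input: dcddaaedebea
Character counts:
  'a': 3
  'b': 1
  'c': 1
  'd': 4
  'e': 3
Maximum frequency: 4

4


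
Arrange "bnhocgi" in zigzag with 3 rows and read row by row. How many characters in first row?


Zigzag "bnhocgi" into 3 rows:
Placing characters:
  'b' => row 0
  'n' => row 1
  'h' => row 2
  'o' => row 1
  'c' => row 0
  'g' => row 1
  'i' => row 2
Rows:
  Row 0: "bc"
  Row 1: "nog"
  Row 2: "hi"
First row length: 2

2


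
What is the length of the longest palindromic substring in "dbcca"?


Input: "dbcca"
Checking substrings for palindromes:
  [2:4] "cc" (len 2) => palindrome
Longest palindromic substring: "cc" with length 2

2


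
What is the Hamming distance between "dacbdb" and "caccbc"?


Comparing "dacbdb" and "caccbc" position by position:
  Position 0: 'd' vs 'c' => differ
  Position 1: 'a' vs 'a' => same
  Position 2: 'c' vs 'c' => same
  Position 3: 'b' vs 'c' => differ
  Position 4: 'd' vs 'b' => differ
  Position 5: 'b' vs 'c' => differ
Total differences (Hamming distance): 4

4


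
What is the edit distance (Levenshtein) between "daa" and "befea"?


Computing edit distance: "daa" -> "befea"
DP table:
           b    e    f    e    a
      0    1    2    3    4    5
  d   1    1    2    3    4    5
  a   2    2    2    3    4    4
  a   3    3    3    3    4    4
Edit distance = dp[3][5] = 4

4


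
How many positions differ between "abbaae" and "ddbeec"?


Comparing "abbaae" and "ddbeec" position by position:
  Position 0: 'a' vs 'd' => DIFFER
  Position 1: 'b' vs 'd' => DIFFER
  Position 2: 'b' vs 'b' => same
  Position 3: 'a' vs 'e' => DIFFER
  Position 4: 'a' vs 'e' => DIFFER
  Position 5: 'e' vs 'c' => DIFFER
Positions that differ: 5

5


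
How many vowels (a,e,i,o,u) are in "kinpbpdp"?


Input: kinpbpdp
Checking each character:
  'k' at position 0: consonant
  'i' at position 1: vowel (running total: 1)
  'n' at position 2: consonant
  'p' at position 3: consonant
  'b' at position 4: consonant
  'p' at position 5: consonant
  'd' at position 6: consonant
  'p' at position 7: consonant
Total vowels: 1

1


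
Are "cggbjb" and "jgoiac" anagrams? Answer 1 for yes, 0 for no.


Strings: "cggbjb", "jgoiac"
Sorted first:  bbcggj
Sorted second: acgijo
Differ at position 0: 'b' vs 'a' => not anagrams

0


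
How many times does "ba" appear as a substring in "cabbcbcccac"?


Searching for "ba" in "cabbcbcccac"
Scanning each position:
  Position 0: "ca" => no
  Position 1: "ab" => no
  Position 2: "bb" => no
  Position 3: "bc" => no
  Position 4: "cb" => no
  Position 5: "bc" => no
  Position 6: "cc" => no
  Position 7: "cc" => no
  Position 8: "ca" => no
  Position 9: "ac" => no
Total occurrences: 0

0


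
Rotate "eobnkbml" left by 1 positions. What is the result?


Input: "eobnkbml", rotate left by 1
First 1 characters: "e"
Remaining characters: "obnkbml"
Concatenate remaining + first: "obnkbml" + "e" = "obnkbmle"

obnkbmle


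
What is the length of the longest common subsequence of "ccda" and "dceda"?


LCS of "ccda" and "dceda"
DP table:
           d    c    e    d    a
      0    0    0    0    0    0
  c   0    0    1    1    1    1
  c   0    0    1    1    1    1
  d   0    1    1    1    2    2
  a   0    1    1    1    2    3
LCS length = dp[4][5] = 3

3


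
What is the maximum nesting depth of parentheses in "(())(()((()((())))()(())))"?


Input: "(())(()((()((())))()(())))"
Tracking depth:
  Position 0 '(': depth becomes 1
  Position 1 '(': depth becomes 2
  Position 2 ')': depth becomes 1
  Position 3 ')': depth becomes 0
  Position 4 '(': depth becomes 1
  Position 5 '(': depth becomes 2
  Position 6 ')': depth becomes 1
  Position 7 '(': depth becomes 2
  Position 8 '(': depth becomes 3
  Position 9 '(': depth becomes 4
  Position 10 ')': depth becomes 3
  Position 11 '(': depth becomes 4
  Position 12 '(': depth becomes 5
  Position 13 '(': depth becomes 6
  Position 14 ')': depth becomes 5
  Position 15 ')': depth becomes 4
  Position 16 ')': depth becomes 3
  Position 17 ')': depth becomes 2
  Position 18 '(': depth becomes 3
  Position 19 ')': depth becomes 2
  Position 20 '(': depth becomes 3
  Position 21 '(': depth becomes 4
  Position 22 ')': depth becomes 3
  Position 23 ')': depth becomes 2
  Position 24 ')': depth becomes 1
  Position 25 ')': depth becomes 0
Maximum depth reached: 6

6


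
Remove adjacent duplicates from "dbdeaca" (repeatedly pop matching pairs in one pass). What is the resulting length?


Input: dbdeaca
Stack-based adjacent duplicate removal:
  Read 'd': push. Stack: d
  Read 'b': push. Stack: db
  Read 'd': push. Stack: dbd
  Read 'e': push. Stack: dbde
  Read 'a': push. Stack: dbdea
  Read 'c': push. Stack: dbdeac
  Read 'a': push. Stack: dbdeaca
Final stack: "dbdeaca" (length 7)

7


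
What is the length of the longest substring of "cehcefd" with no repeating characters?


Input: "cehcefd"
Sliding window (track last position of each char):
  Position 0 ('c'): window [0,0] length 1 -- new best
  Position 1 ('e'): window [0,1] length 2 -- new best
  Position 2 ('h'): window [0,2] length 3 -- new best
  Position 3 ('c'): repeat (last at 0), move window start to 1
  Position 3 ('c'): window [1,3] length 3
  Position 4 ('e'): repeat (last at 1), move window start to 2
  Position 4 ('e'): window [2,4] length 3
  Position 5 ('f'): window [2,5] length 4 -- new best
  Position 6 ('d'): window [2,6] length 5 -- new best
Longest substring with no repeats: "hcefd" with length 5

5


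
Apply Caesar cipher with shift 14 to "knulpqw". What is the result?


Caesar cipher: shift "knulpqw" by 14
  'k' (pos 10) + 14 = pos 24 = 'y'
  'n' (pos 13) + 14 = pos 1 = 'b'
  'u' (pos 20) + 14 = pos 8 = 'i'
  'l' (pos 11) + 14 = pos 25 = 'z'
  'p' (pos 15) + 14 = pos 3 = 'd'
  'q' (pos 16) + 14 = pos 4 = 'e'
  'w' (pos 22) + 14 = pos 10 = 'k'
Result: ybizdek

ybizdek


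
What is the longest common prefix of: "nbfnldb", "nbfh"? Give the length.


Words: nbfnldb, nbfh
  Position 0: all 'n' => match
  Position 1: all 'b' => match
  Position 2: all 'f' => match
  Position 3: ('n', 'h') => mismatch, stop
LCP = "nbf" (length 3)

3


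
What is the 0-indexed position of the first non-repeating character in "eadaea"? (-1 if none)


Input: eadaea
Character frequencies:
  'a': 3
  'd': 1
  'e': 2
Scanning left to right for freq == 1:
  Position 0 ('e'): freq=2, skip
  Position 1 ('a'): freq=3, skip
  Position 2 ('d'): unique! => answer = 2

2


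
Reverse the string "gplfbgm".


Input: gplfbgm
Reading characters right to left:
  Position 6: 'm'
  Position 5: 'g'
  Position 4: 'b'
  Position 3: 'f'
  Position 2: 'l'
  Position 1: 'p'
  Position 0: 'g'
Reversed: mgbflpg

mgbflpg


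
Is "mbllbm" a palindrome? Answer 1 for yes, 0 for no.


Input: mbllbm
Reversed: mbllbm
  Compare pos 0 ('m') with pos 5 ('m'): match
  Compare pos 1 ('b') with pos 4 ('b'): match
  Compare pos 2 ('l') with pos 3 ('l'): match
Result: palindrome

1


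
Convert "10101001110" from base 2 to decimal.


Input: "10101001110" in base 2
Positional expansion:
  Digit '1' (value 1) x 2^10 = 1024
  Digit '0' (value 0) x 2^9 = 0
  Digit '1' (value 1) x 2^8 = 256
  Digit '0' (value 0) x 2^7 = 0
  Digit '1' (value 1) x 2^6 = 64
  Digit '0' (value 0) x 2^5 = 0
  Digit '0' (value 0) x 2^4 = 0
  Digit '1' (value 1) x 2^3 = 8
  Digit '1' (value 1) x 2^2 = 4
  Digit '1' (value 1) x 2^1 = 2
  Digit '0' (value 0) x 2^0 = 0
Sum = 1358

1358


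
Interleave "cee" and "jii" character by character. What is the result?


Interleaving "cee" and "jii":
  Position 0: 'c' from first, 'j' from second => "cj"
  Position 1: 'e' from first, 'i' from second => "ei"
  Position 2: 'e' from first, 'i' from second => "ei"
Result: cjeiei

cjeiei


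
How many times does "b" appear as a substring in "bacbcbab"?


Searching for "b" in "bacbcbab"
Scanning each position:
  Position 0: "b" => MATCH
  Position 1: "a" => no
  Position 2: "c" => no
  Position 3: "b" => MATCH
  Position 4: "c" => no
  Position 5: "b" => MATCH
  Position 6: "a" => no
  Position 7: "b" => MATCH
Total occurrences: 4

4


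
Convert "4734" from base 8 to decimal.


Input: "4734" in base 8
Positional expansion:
  Digit '4' (value 4) x 8^3 = 2048
  Digit '7' (value 7) x 8^2 = 448
  Digit '3' (value 3) x 8^1 = 24
  Digit '4' (value 4) x 8^0 = 4
Sum = 2524

2524


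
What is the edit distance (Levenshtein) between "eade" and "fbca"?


Computing edit distance: "eade" -> "fbca"
DP table:
           f    b    c    a
      0    1    2    3    4
  e   1    1    2    3    4
  a   2    2    2    3    3
  d   3    3    3    3    4
  e   4    4    4    4    4
Edit distance = dp[4][4] = 4

4


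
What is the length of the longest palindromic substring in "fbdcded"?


Input: "fbdcded"
Checking substrings for palindromes:
  [2:5] "dcd" (len 3) => palindrome
  [4:7] "ded" (len 3) => palindrome
Longest palindromic substring: "dcd" with length 3

3


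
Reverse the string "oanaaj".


Input: oanaaj
Reading characters right to left:
  Position 5: 'j'
  Position 4: 'a'
  Position 3: 'a'
  Position 2: 'n'
  Position 1: 'a'
  Position 0: 'o'
Reversed: jaanao

jaanao


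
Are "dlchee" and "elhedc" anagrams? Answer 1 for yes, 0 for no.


Strings: "dlchee", "elhedc"
Sorted first:  cdeehl
Sorted second: cdeehl
Sorted forms match => anagrams

1


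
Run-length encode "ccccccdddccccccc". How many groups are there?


Input: ccccccdddccccccc
Scanning for consecutive runs:
  Group 1: 'c' x 6 (positions 0-5)
  Group 2: 'd' x 3 (positions 6-8)
  Group 3: 'c' x 7 (positions 9-15)
Total groups: 3

3


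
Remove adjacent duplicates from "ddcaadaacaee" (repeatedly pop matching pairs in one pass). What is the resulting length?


Input: ddcaadaacaee
Stack-based adjacent duplicate removal:
  Read 'd': push. Stack: d
  Read 'd': matches stack top 'd' => pop. Stack: (empty)
  Read 'c': push. Stack: c
  Read 'a': push. Stack: ca
  Read 'a': matches stack top 'a' => pop. Stack: c
  Read 'd': push. Stack: cd
  Read 'a': push. Stack: cda
  Read 'a': matches stack top 'a' => pop. Stack: cd
  Read 'c': push. Stack: cdc
  Read 'a': push. Stack: cdca
  Read 'e': push. Stack: cdcae
  Read 'e': matches stack top 'e' => pop. Stack: cdca
Final stack: "cdca" (length 4)

4


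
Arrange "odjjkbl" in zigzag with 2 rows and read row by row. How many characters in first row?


Zigzag "odjjkbl" into 2 rows:
Placing characters:
  'o' => row 0
  'd' => row 1
  'j' => row 0
  'j' => row 1
  'k' => row 0
  'b' => row 1
  'l' => row 0
Rows:
  Row 0: "ojkl"
  Row 1: "djb"
First row length: 4

4


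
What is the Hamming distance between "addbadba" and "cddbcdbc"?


Comparing "addbadba" and "cddbcdbc" position by position:
  Position 0: 'a' vs 'c' => differ
  Position 1: 'd' vs 'd' => same
  Position 2: 'd' vs 'd' => same
  Position 3: 'b' vs 'b' => same
  Position 4: 'a' vs 'c' => differ
  Position 5: 'd' vs 'd' => same
  Position 6: 'b' vs 'b' => same
  Position 7: 'a' vs 'c' => differ
Total differences (Hamming distance): 3

3


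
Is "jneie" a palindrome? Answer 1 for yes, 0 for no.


Input: jneie
Reversed: eienj
  Compare pos 0 ('j') with pos 4 ('e'): MISMATCH
  Compare pos 1 ('n') with pos 3 ('i'): MISMATCH
Result: not a palindrome

0


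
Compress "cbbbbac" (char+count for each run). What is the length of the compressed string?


Input: cbbbbac
Runs:
  'c' x 1 => "c1"
  'b' x 4 => "b4"
  'a' x 1 => "a1"
  'c' x 1 => "c1"
Compressed: "c1b4a1c1"
Compressed length: 8

8


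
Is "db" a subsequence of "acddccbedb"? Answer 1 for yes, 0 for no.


Check if "db" is a subsequence of "acddccbedb"
Greedy scan:
  Position 0 ('a'): no match needed
  Position 1 ('c'): no match needed
  Position 2 ('d'): matches sub[0] = 'd'
  Position 3 ('d'): no match needed
  Position 4 ('c'): no match needed
  Position 5 ('c'): no match needed
  Position 6 ('b'): matches sub[1] = 'b'
  Position 7 ('e'): no match needed
  Position 8 ('d'): no match needed
  Position 9 ('b'): no match needed
All 2 characters matched => is a subsequence

1


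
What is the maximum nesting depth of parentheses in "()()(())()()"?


Input: "()()(())()()"
Tracking depth:
  Position 0 '(': depth becomes 1
  Position 1 ')': depth becomes 0
  Position 2 '(': depth becomes 1
  Position 3 ')': depth becomes 0
  Position 4 '(': depth becomes 1
  Position 5 '(': depth becomes 2
  Position 6 ')': depth becomes 1
  Position 7 ')': depth becomes 0
  Position 8 '(': depth becomes 1
  Position 9 ')': depth becomes 0
  Position 10 '(': depth becomes 1
  Position 11 ')': depth becomes 0
Maximum depth reached: 2

2


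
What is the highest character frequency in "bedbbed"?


Input: bedbbed
Character counts:
  'b': 3
  'd': 2
  'e': 2
Maximum frequency: 3

3


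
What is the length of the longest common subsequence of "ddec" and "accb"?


LCS of "ddec" and "accb"
DP table:
           a    c    c    b
      0    0    0    0    0
  d   0    0    0    0    0
  d   0    0    0    0    0
  e   0    0    0    0    0
  c   0    0    1    1    1
LCS length = dp[4][4] = 1

1


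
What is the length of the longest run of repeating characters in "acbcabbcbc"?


Input: "acbcabbcbc"
Scanning for longest run:
  Position 1 ('c'): new char, reset run to 1
  Position 2 ('b'): new char, reset run to 1
  Position 3 ('c'): new char, reset run to 1
  Position 4 ('a'): new char, reset run to 1
  Position 5 ('b'): new char, reset run to 1
  Position 6 ('b'): continues run of 'b', length=2
  Position 7 ('c'): new char, reset run to 1
  Position 8 ('b'): new char, reset run to 1
  Position 9 ('c'): new char, reset run to 1
Longest run: 'b' with length 2

2
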